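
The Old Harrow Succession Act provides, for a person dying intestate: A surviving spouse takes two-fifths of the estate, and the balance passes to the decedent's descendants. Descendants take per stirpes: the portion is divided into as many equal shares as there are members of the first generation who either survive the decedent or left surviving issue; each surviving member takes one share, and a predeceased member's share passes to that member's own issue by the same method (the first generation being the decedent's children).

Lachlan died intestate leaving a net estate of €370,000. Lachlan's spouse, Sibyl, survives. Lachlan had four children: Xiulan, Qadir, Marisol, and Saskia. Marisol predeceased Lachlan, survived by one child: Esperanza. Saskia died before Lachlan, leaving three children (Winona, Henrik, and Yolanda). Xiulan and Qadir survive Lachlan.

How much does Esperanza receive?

Esperanza receives €55,500.

Sibyl takes two-fifths of €370,000 = €148,000. The remaining €222,000 passes to the descendants.
The descendants' portion (€222,000) is divided into 4 shares of €55,500: Xiulan and Qadir each take €55,500; Marisol's €55,500 share passes to Marisol's issue; Saskia's €55,500 share passes to Saskia's issue.
Marisol's share (€55,500) passes entirely to Esperanza.
Saskia's share (€55,500) is divided into 3 shares of €18,500: Winona, Henrik, and Yolanda each take €18,500.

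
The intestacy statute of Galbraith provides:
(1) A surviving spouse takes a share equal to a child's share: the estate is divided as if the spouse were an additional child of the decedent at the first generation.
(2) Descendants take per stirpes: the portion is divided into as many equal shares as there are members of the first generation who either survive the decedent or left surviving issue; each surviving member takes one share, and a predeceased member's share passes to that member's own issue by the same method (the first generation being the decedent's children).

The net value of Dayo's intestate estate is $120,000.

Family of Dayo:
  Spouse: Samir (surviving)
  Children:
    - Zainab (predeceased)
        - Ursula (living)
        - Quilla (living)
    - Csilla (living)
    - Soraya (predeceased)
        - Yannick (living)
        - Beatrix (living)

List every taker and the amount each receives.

The spouse counts as an additional share at the children's level, so there are 4 primary shares of $30,000. Samir takes one such share ($30,000).
The children's combined portion ($90,000) is divided into 3 shares of $30,000: Csilla takes $30,000; Zainab's $30,000 share passes to Zainab's issue; Soraya's $30,000 share passes to Soraya's issue.
Zainab's share ($30,000) is divided into 2 shares of $15,000: Ursula and Quilla each take $15,000.
Soraya's share ($30,000) is divided into 2 shares of $15,000: Yannick and Beatrix each take $15,000.

Samir: $30,000; Ursula: $15,000; Quilla: $15,000; Csilla: $30,000; Yannick: $15,000; Beatrix: $15,000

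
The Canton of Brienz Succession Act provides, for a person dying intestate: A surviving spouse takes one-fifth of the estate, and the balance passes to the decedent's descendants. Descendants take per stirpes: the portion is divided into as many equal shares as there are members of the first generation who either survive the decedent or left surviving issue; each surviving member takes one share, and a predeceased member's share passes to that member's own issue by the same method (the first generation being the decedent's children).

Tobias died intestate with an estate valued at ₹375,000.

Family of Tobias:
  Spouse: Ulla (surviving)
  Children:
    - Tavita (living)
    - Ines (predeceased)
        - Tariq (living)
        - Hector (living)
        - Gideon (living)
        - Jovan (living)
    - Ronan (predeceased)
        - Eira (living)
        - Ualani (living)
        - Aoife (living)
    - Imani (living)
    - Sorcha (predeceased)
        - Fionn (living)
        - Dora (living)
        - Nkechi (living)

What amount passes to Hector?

Hector receives ₹15,000.

Ulla takes one-fifth of ₹375,000 = ₹75,000. The remaining ₹300,000 passes to the descendants.
The descendants' portion (₹300,000) is divided into 5 shares of ₹60,000: Tavita and Imani each take ₹60,000; Ines's ₹60,000 share passes to Ines's issue; Ronan's ₹60,000 share passes to Ronan's issue; Sorcha's ₹60,000 share passes to Sorcha's issue.
Ines's share (₹60,000) is divided into 4 shares of ₹15,000: Tariq, Hector, Gideon, and Jovan each take ₹15,000.
Ronan's share (₹60,000) is divided into 3 shares of ₹20,000: Eira, Ualani, and Aoife each take ₹20,000.
Sorcha's share (₹60,000) is divided into 3 shares of ₹20,000: Fionn, Dora, and Nkechi each take ₹20,000.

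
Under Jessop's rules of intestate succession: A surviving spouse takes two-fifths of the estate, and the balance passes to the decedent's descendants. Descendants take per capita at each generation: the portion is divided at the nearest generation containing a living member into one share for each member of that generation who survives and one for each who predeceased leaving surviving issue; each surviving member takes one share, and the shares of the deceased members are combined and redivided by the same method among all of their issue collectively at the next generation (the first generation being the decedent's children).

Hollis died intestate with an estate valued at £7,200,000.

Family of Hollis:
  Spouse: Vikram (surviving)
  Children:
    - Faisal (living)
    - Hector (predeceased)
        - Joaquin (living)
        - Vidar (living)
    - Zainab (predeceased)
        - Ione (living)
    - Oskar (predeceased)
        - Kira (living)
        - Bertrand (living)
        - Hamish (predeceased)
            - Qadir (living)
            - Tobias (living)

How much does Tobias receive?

Vikram takes two-fifths of £7,200,000 = £2,880,000. The remaining £4,320,000 passes to the descendants.
The descendants' portion (£4,320,000) is divided at the children's generation into 4 shares of £1,080,000. Faisal takes £1,080,000. The 3 shares of the deceased (Hector, Zainab, and Oskar) are combined into a pool of £3,240,000.
That pool (£3,240,000) is divided at the grandchildren's generation into 6 shares of £540,000. Joaquin, Vidar, Ione, Kira, and Bertrand each take £540,000. The remaining share for the deceased Hamish (£540,000) is carried to the next generation.
That pool (£540,000) is divided at the great-grandchildren's generation equally among Qadir and Tobias: £270,000 each.

Tobias receives £270,000.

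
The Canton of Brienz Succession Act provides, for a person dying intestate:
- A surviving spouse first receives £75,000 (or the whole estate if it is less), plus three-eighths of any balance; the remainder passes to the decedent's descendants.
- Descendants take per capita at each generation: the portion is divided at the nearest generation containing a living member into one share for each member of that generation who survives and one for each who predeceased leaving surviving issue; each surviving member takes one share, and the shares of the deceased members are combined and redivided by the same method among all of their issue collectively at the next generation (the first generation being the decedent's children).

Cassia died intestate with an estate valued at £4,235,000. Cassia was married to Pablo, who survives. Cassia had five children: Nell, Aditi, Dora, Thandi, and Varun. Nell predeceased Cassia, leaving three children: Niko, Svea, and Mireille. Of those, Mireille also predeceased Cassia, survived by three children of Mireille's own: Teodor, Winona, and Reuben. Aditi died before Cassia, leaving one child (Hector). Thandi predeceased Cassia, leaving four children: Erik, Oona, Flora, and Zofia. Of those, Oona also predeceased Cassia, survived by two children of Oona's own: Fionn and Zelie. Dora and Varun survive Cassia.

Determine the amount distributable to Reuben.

Reuben receives £78,000.

Pablo first takes £75,000, leaving a balance of £4,160,000. Pablo then takes three-eighths of the balance (£1,560,000), for a total of £1,635,000. The remaining £2,600,000 passes to the descendants.
The descendants' portion (£2,600,000) is divided at the children's generation into 5 shares of £520,000. Dora and Varun each take £520,000. The 3 shares of the deceased (Nell, Aditi, and Thandi) are combined into a pool of £1,560,000.
That pool (£1,560,000) is divided at the grandchildren's generation into 8 shares of £195,000. Niko, Svea, Hector, Erik, Flora, and Zofia each take £195,000. The 2 shares of the deceased (Mireille and Oona) are combined into a pool of £390,000.
That pool (£390,000) is divided at the great-grandchildren's generation equally among Teodor, Winona, Reuben, Fionn, and Zelie: £78,000 each.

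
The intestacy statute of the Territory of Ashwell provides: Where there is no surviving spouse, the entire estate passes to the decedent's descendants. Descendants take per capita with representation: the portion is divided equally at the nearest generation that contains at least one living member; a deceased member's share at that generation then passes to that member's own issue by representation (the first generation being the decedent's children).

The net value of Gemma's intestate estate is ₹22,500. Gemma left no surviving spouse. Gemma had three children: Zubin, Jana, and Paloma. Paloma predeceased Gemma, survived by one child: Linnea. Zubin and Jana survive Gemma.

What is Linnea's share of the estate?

Linnea receives ₹7,500.

The entire ₹22,500 passes to the descendants.
That amount (₹22,500) is divided into 3 shares of ₹7,500: Zubin and Jana each take ₹7,500; Paloma's ₹7,500 share passes to Paloma's issue.
Paloma's share (₹7,500) passes entirely to Linnea.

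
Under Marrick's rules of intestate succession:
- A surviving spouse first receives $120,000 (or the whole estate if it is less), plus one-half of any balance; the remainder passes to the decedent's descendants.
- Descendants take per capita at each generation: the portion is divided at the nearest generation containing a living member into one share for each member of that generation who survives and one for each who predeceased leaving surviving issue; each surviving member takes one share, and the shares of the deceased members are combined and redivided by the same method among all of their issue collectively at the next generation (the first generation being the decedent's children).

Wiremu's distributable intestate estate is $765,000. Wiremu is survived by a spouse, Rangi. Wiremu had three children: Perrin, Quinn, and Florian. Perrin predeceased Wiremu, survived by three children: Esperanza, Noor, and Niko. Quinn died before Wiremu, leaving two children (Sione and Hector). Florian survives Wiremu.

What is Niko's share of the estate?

Niko receives $43,000.

Rangi first takes $120,000, leaving a balance of $645,000. Rangi then takes one-half of the balance ($322,500), for a total of $442,500. The remaining $322,500 passes to the descendants.
The descendants' portion ($322,500) is divided at the children's generation into 3 shares of $107,500. Florian takes $107,500. The 2 shares of the deceased (Perrin and Quinn) are combined into a pool of $215,000.
That pool ($215,000) is divided at the grandchildren's generation equally among Esperanza, Noor, Niko, Sione, and Hector: $43,000 each.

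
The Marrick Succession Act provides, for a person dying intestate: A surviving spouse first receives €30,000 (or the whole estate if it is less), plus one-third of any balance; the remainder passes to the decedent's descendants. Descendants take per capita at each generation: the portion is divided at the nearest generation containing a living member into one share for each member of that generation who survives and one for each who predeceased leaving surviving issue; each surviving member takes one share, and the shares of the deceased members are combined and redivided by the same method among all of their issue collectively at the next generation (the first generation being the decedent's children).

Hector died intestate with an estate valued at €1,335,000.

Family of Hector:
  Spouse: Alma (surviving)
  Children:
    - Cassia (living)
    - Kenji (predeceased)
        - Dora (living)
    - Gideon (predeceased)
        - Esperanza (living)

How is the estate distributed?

Alma first takes €30,000, leaving a balance of €1,305,000. Alma then takes one-third of the balance (€435,000), for a total of €465,000. The remaining €870,000 passes to the descendants.
The descendants' portion (€870,000) is divided at the children's generation into 3 shares of €290,000. Cassia takes €290,000. The 2 shares of the deceased (Kenji and Gideon) are combined into a pool of €580,000.
That pool (€580,000) is divided at the grandchildren's generation equally among Dora and Esperanza: €290,000 each.

Alma: €465,000; Cassia: €290,000; Dora: €290,000; Esperanza: €290,000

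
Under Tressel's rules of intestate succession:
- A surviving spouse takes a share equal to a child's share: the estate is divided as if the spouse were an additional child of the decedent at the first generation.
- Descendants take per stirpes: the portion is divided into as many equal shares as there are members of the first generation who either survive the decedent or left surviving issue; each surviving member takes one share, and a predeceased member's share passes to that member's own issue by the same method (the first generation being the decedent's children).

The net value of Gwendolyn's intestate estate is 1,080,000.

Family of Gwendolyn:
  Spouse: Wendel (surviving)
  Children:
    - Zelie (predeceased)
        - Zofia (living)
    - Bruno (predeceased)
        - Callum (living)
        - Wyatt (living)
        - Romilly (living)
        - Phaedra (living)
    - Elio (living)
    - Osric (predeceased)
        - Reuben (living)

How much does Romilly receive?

Romilly receives 54,000.

The spouse counts as an additional share at the children's level, so there are 5 primary shares of 216,000. Wendel takes one such share (216,000).
The children's combined portion (864,000) is divided into 4 shares of 216,000: Elio takes 216,000; Zelie's 216,000 share passes to Zelie's issue; Bruno's 216,000 share passes to Bruno's issue; Osric's 216,000 share passes to Osric's issue.
Zelie's share (216,000) passes entirely to Zofia.
Bruno's share (216,000) is divided into 4 shares of 54,000: Callum, Wyatt, Romilly, and Phaedra each take 54,000.
Osric's share (216,000) passes entirely to Reuben.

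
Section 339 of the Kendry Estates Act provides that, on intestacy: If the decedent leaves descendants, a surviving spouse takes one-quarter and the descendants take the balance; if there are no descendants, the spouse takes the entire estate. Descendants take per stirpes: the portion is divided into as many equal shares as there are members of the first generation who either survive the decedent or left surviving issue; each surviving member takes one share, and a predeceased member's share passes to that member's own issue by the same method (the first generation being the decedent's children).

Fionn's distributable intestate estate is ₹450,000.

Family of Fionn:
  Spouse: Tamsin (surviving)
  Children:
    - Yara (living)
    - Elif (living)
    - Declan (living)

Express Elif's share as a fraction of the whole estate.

Tamsin takes one-quarter of ₹450,000 = ₹112,500. The remaining ₹337,500 passes to the descendants.
The descendants' portion (₹337,500) is divided into 3 shares of ₹112,500: Yara, Elif, and Declan each take ₹112,500.

Elif receives 1/4 of the estate.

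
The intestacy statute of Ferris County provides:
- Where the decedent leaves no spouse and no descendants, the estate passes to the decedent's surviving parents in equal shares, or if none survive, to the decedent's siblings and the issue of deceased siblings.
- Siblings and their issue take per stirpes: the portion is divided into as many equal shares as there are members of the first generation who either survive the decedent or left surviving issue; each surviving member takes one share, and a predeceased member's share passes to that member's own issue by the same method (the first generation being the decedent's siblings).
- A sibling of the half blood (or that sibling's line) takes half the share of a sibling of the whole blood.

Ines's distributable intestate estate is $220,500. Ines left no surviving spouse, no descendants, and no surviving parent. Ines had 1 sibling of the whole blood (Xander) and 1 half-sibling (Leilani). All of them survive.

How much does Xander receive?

Xander receives $147,000.

The entire $220,500 passes to the siblings and their issue.
Counting each half-blood sibling's line as half a unit, there are 3/2 units in $220,500, so one unit is $147,000. Whole-blood lines (Xander) take $147,000 each; half-blood lines (Leilani) take $73,500 each.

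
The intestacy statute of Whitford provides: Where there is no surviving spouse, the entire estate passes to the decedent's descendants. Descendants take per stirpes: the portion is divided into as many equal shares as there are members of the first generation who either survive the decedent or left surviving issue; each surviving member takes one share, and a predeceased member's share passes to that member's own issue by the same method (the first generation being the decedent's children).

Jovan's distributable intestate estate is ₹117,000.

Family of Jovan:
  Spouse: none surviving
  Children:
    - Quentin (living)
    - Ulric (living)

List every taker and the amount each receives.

The entire ₹117,000 passes to the descendants.
That amount (₹117,000) is divided into 2 shares of ₹58,500: Quentin and Ulric each take ₹58,500.

Quentin: ₹58,500; Ulric: ₹58,500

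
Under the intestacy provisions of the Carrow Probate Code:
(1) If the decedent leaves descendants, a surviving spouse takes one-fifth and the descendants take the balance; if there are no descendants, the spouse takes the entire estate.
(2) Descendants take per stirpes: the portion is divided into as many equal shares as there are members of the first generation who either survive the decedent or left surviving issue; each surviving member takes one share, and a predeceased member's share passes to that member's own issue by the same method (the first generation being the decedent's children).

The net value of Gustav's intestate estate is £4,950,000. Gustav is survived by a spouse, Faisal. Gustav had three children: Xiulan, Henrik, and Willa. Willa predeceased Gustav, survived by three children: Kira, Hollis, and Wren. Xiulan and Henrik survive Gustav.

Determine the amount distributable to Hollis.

Hollis receives £440,000.

Faisal takes one-fifth of £4,950,000 = £990,000. The remaining £3,960,000 passes to the descendants.
The descendants' portion (£3,960,000) is divided into 3 shares of £1,320,000: Xiulan and Henrik each take £1,320,000; Willa's £1,320,000 share passes to Willa's issue.
Willa's share (£1,320,000) is divided into 3 shares of £440,000: Kira, Hollis, and Wren each take £440,000.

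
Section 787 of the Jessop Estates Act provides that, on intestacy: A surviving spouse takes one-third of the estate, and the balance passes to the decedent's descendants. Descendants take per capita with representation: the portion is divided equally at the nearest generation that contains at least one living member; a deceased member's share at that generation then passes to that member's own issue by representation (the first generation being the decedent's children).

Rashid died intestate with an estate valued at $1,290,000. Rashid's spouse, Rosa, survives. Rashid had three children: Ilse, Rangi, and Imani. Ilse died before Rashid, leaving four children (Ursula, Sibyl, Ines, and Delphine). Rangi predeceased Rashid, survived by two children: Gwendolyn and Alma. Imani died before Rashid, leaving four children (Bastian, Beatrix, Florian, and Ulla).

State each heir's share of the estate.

Rosa takes one-third of $1,290,000 = $430,000. The remaining $860,000 passes to the descendants.
No child survives, so the initial division is made at the grandchildren's generation.
The descendants' portion ($860,000) is divided into 10 shares of $86,000: Ursula, Sibyl, Ines, Delphine, Gwendolyn, Alma, Bastian, Beatrix, Florian, and Ulla each take $86,000.

Rosa: $430,000; Ursula: $86,000; Sibyl: $86,000; Ines: $86,000; Delphine: $86,000; Gwendolyn: $86,000; Alma: $86,000; Bastian: $86,000; Beatrix: $86,000; Florian: $86,000; Ulla: $86,000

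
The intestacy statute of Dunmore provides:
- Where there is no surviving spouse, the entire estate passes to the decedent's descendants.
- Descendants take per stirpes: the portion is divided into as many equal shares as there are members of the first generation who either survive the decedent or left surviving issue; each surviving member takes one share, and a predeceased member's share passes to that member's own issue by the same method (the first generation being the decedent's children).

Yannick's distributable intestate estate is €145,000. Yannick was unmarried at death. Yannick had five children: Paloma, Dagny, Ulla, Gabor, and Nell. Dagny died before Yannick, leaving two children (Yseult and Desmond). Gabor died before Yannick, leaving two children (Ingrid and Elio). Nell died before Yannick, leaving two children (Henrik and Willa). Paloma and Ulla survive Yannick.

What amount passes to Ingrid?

Ingrid receives €14,500.

The entire €145,000 passes to the descendants.
That amount (€145,000) is divided into 5 shares of €29,000: Paloma and Ulla each take €29,000; Dagny's €29,000 share passes to Dagny's issue; Gabor's €29,000 share passes to Gabor's issue; Nell's €29,000 share passes to Nell's issue.
Dagny's share (€29,000) is divided into 2 shares of €14,500: Yseult and Desmond each take €14,500.
Gabor's share (€29,000) is divided into 2 shares of €14,500: Ingrid and Elio each take €14,500.
Nell's share (€29,000) is divided into 2 shares of €14,500: Henrik and Willa each take €14,500.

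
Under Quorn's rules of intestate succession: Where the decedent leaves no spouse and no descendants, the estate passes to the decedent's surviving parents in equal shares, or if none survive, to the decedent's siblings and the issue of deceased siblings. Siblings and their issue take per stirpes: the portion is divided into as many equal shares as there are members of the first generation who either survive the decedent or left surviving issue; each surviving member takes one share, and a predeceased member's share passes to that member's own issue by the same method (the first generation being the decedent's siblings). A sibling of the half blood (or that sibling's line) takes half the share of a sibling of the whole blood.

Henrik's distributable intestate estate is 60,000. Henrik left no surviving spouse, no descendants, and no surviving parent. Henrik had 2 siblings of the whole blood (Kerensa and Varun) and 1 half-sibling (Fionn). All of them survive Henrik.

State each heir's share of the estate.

The entire 60,000 passes to the siblings and their issue.
Counting each half-blood sibling's line as half a unit, there are 5/2 units in 60,000, so one unit is 24,000. Whole-blood lines (Kerensa and Varun) take 24,000 each; half-blood lines (Fionn) take 12,000 each.

Kerensa: 24,000; Fionn: 12,000; Varun: 24,000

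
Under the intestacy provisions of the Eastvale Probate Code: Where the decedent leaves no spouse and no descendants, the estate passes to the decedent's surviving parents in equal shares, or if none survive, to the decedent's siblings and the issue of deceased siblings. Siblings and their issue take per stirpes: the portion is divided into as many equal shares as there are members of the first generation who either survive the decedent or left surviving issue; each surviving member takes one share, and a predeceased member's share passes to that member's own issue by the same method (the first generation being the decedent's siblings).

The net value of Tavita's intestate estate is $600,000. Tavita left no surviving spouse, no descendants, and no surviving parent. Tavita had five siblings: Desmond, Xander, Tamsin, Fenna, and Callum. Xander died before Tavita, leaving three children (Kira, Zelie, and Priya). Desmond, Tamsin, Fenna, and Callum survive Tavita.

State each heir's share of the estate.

Desmond: $120,000; Kira: $40,000; Zelie: $40,000; Priya: $40,000; Tamsin: $120,000; Fenna: $120,000; Callum: $120,000

The entire $600,000 passes to the siblings and their issue.
That amount ($600,000) is divided into 5 shares of $120,000: Desmond, Tamsin, Fenna, and Callum each take $120,000; Xander's $120,000 share passes to Xander's issue.
Xander's share ($120,000) is divided into 3 shares of $40,000: Kira, Zelie, and Priya each take $40,000.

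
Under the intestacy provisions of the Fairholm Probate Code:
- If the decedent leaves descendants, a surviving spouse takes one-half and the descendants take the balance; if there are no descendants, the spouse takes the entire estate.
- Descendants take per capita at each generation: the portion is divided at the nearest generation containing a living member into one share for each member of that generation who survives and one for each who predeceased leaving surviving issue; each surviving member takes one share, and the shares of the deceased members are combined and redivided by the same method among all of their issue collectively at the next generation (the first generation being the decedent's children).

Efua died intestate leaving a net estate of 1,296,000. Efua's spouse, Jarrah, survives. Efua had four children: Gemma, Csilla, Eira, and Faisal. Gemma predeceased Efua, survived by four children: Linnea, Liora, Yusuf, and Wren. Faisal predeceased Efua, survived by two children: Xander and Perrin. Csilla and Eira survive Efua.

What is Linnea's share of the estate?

Linnea receives 54,000.

Jarrah takes one-half of 1,296,000 = 648,000. The remaining 648,000 passes to the descendants.
The descendants' portion (648,000) is divided at the children's generation into 4 shares of 162,000. Csilla and Eira each take 162,000. The 2 shares of the deceased (Gemma and Faisal) are combined into a pool of 324,000.
That pool (324,000) is divided at the grandchildren's generation equally among Linnea, Liora, Yusuf, Wren, Xander, and Perrin: 54,000 each.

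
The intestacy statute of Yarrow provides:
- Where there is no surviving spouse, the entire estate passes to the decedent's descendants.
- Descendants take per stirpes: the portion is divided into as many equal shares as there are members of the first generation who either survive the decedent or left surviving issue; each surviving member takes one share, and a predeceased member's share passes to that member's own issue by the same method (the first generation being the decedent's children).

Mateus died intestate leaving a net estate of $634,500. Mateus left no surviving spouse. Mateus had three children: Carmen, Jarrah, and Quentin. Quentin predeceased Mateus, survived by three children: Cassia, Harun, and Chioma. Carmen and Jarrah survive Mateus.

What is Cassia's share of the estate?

Cassia receives $70,500.

The entire $634,500 passes to the descendants.
That amount ($634,500) is divided into 3 shares of $211,500: Carmen and Jarrah each take $211,500; Quentin's $211,500 share passes to Quentin's issue.
Quentin's share ($211,500) is divided into 3 shares of $70,500: Cassia, Harun, and Chioma each take $70,500.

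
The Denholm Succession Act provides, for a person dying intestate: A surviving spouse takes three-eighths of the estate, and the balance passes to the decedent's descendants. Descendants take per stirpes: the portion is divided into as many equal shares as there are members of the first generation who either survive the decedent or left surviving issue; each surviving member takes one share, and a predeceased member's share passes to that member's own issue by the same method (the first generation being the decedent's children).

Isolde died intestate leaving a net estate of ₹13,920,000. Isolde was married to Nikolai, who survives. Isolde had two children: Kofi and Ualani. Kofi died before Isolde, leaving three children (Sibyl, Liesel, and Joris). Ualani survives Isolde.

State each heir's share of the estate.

Nikolai: ₹5,220,000; Sibyl: ₹1,450,000; Liesel: ₹1,450,000; Joris: ₹1,450,000; Ualani: ₹4,350,000

Nikolai takes three-eighths of ₹13,920,000 = ₹5,220,000. The remaining ₹8,700,000 passes to the descendants.
The descendants' portion (₹8,700,000) is divided into 2 shares of ₹4,350,000: Ualani takes ₹4,350,000; Kofi's ₹4,350,000 share passes to Kofi's issue.
Kofi's share (₹4,350,000) is divided into 3 shares of ₹1,450,000: Sibyl, Liesel, and Joris each take ₹1,450,000.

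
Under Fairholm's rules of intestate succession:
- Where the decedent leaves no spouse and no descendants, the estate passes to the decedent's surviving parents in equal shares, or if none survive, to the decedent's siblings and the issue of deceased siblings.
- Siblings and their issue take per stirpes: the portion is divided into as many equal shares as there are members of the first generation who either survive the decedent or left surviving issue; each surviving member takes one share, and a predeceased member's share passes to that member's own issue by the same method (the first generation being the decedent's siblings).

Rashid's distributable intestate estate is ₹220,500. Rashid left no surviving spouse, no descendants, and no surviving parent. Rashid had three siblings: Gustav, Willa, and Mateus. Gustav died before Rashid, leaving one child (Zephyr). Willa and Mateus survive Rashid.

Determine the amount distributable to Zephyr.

The entire ₹220,500 passes to the siblings and their issue.
That amount (₹220,500) is divided into 3 shares of ₹73,500: Willa and Mateus each take ₹73,500; Gustav's ₹73,500 share passes to Gustav's issue.
Gustav's share (₹73,500) passes entirely to Zephyr.

Zephyr receives ₹73,500.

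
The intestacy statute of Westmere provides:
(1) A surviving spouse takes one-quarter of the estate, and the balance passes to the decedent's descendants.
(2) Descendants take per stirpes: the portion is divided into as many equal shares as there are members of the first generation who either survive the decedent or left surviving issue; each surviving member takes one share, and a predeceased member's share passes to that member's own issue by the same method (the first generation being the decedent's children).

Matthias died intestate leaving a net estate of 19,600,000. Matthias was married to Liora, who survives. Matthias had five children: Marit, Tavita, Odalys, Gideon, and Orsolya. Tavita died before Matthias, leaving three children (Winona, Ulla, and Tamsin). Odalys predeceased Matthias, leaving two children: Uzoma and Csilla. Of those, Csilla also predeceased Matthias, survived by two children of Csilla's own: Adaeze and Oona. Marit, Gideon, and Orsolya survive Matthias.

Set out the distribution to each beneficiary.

Liora takes one-quarter of 19,600,000 = 4,900,000. The remaining 14,700,000 passes to the descendants.
The descendants' portion (14,700,000) is divided into 5 shares of 2,940,000: Marit, Gideon, and Orsolya each take 2,940,000; Tavita's 2,940,000 share passes to Tavita's issue; Odalys's 2,940,000 share passes to Odalys's issue.
Tavita's share (2,940,000) is divided into 3 shares of 980,000: Winona, Ulla, and Tamsin each take 980,000.
Odalys's share (2,940,000) is divided into 2 shares of 1,470,000: Uzoma takes 1,470,000; Csilla's 1,470,000 share passes to Csilla's issue.
Csilla's share (1,470,000) is divided into 2 shares of 735,000: Adaeze and Oona each take 735,000.

Liora: 4,900,000; Marit: 2,940,000; Winona: 980,000; Ulla: 980,000; Tamsin: 980,000; Uzoma: 1,470,000; Adaeze: 735,000; Oona: 735,000; Gideon: 2,940,000; Orsolya: 2,940,000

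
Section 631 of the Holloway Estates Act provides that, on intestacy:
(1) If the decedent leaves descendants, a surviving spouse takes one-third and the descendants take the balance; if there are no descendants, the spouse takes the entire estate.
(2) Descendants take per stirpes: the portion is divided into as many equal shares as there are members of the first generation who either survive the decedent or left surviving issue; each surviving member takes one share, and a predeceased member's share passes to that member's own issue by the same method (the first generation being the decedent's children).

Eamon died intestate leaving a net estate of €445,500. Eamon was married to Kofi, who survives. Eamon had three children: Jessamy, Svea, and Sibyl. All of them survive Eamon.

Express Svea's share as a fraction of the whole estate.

Svea receives 2/9 of the estate.

Kofi takes one-third of €445,500 = €148,500. The remaining €297,000 passes to the descendants.
The descendants' portion (€297,000) is divided into 3 shares of €99,000: Jessamy, Svea, and Sibyl each take €99,000.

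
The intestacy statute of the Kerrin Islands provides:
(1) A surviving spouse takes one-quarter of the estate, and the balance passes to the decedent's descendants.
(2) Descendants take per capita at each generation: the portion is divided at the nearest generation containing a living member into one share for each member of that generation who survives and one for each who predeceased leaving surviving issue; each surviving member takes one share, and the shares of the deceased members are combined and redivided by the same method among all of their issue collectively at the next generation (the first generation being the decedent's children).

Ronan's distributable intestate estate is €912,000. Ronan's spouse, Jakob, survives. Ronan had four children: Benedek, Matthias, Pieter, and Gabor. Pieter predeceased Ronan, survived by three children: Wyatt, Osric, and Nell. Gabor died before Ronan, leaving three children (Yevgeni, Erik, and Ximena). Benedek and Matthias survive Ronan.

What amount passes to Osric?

Jakob takes one-quarter of €912,000 = €228,000. The remaining €684,000 passes to the descendants.
The descendants' portion (€684,000) is divided at the children's generation into 4 shares of €171,000. Benedek and Matthias each take €171,000. The 2 shares of the deceased (Pieter and Gabor) are combined into a pool of €342,000.
That pool (€342,000) is divided at the grandchildren's generation equally among Wyatt, Osric, Nell, Yevgeni, Erik, and Ximena: €57,000 each.

Osric receives €57,000.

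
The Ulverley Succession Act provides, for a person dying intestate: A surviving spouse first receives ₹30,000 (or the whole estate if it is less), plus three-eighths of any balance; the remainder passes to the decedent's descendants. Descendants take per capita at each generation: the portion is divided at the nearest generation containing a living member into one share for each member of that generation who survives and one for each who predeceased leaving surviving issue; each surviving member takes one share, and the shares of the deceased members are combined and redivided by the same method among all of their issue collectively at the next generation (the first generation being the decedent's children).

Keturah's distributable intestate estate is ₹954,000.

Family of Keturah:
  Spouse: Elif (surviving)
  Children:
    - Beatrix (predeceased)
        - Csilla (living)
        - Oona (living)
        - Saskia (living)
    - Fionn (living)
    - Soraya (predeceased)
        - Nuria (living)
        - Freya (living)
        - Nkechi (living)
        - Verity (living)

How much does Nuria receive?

Elif first takes ₹30,000, leaving a balance of ₹924,000. Elif then takes three-eighths of the balance (₹346,500), for a total of ₹376,500. The remaining ₹577,500 passes to the descendants.
The descendants' portion (₹577,500) is divided at the children's generation into 3 shares of ₹192,500. Fionn takes ₹192,500. The 2 shares of the deceased (Beatrix and Soraya) are combined into a pool of ₹385,000.
That pool (₹385,000) is divided at the grandchildren's generation equally among Csilla, Oona, Saskia, Nuria, Freya, Nkechi, and Verity: ₹55,000 each.

Nuria receives ₹55,000.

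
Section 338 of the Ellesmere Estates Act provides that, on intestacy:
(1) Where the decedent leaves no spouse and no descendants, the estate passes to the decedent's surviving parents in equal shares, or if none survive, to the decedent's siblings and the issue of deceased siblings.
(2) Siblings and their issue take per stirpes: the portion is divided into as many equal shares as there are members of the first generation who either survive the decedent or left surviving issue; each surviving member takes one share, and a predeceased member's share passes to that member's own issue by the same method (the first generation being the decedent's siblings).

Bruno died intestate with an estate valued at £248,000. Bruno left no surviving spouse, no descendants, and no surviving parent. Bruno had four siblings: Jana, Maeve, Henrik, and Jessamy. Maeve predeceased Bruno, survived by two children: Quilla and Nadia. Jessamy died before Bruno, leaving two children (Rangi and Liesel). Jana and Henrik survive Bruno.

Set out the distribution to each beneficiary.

The entire £248,000 passes to the siblings and their issue.
That amount (£248,000) is divided into 4 shares of £62,000: Jana and Henrik each take £62,000; Maeve's £62,000 share passes to Maeve's issue; Jessamy's £62,000 share passes to Jessamy's issue.
Maeve's share (£62,000) is divided into 2 shares of £31,000: Quilla and Nadia each take £31,000.
Jessamy's share (£62,000) is divided into 2 shares of £31,000: Rangi and Liesel each take £31,000.

Jana: £62,000; Quilla: £31,000; Nadia: £31,000; Henrik: £62,000; Rangi: £31,000; Liesel: £31,000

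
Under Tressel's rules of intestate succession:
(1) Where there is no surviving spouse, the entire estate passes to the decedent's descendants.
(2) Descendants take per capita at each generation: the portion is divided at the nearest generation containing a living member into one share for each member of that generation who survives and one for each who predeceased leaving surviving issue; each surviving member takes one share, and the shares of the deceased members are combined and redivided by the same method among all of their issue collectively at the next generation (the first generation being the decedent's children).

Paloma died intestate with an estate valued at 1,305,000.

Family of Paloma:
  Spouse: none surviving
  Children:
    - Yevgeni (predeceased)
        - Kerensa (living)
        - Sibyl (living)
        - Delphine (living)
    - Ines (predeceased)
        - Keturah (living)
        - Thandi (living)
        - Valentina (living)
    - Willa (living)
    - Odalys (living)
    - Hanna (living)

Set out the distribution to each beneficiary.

The entire 1,305,000 passes to the descendants.
That amount (1,305,000) is divided at the children's generation into 5 shares of 261,000. Willa, Odalys, and Hanna each take 261,000. The 2 shares of the deceased (Yevgeni and Ines) are combined into a pool of 522,000.
That pool (522,000) is divided at the grandchildren's generation equally among Kerensa, Sibyl, Delphine, Keturah, Thandi, and Valentina: 87,000 each.

Kerensa: 87,000; Sibyl: 87,000; Delphine: 87,000; Keturah: 87,000; Thandi: 87,000; Valentina: 87,000; Willa: 261,000; Odalys: 261,000; Hanna: 261,000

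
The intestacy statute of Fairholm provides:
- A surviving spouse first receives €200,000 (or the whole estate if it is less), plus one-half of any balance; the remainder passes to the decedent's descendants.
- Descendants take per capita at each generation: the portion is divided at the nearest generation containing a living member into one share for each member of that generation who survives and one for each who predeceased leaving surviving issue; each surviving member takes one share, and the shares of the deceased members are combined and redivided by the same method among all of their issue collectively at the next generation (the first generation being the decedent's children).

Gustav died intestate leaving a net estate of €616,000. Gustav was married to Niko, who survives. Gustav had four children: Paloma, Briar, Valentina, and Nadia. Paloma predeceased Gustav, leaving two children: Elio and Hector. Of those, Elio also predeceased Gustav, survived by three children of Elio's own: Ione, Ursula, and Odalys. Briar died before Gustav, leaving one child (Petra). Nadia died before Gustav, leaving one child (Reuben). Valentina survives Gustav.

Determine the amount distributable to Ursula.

Ursula receives €13,000.

Niko first takes €200,000, leaving a balance of €416,000. Niko then takes one-half of the balance (€208,000), for a total of €408,000. The remaining €208,000 passes to the descendants.
The descendants' portion (€208,000) is divided at the children's generation into 4 shares of €52,000. Valentina takes €52,000. The 3 shares of the deceased (Paloma, Briar, and Nadia) are combined into a pool of €156,000.
That pool (€156,000) is divided at the grandchildren's generation into 4 shares of €39,000. Hector, Petra, and Reuben each take €39,000. The remaining share for the deceased Elio (€39,000) is carried to the next generation.
That pool (€39,000) is divided at the great-grandchildren's generation equally among Ione, Ursula, and Odalys: €13,000 each.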